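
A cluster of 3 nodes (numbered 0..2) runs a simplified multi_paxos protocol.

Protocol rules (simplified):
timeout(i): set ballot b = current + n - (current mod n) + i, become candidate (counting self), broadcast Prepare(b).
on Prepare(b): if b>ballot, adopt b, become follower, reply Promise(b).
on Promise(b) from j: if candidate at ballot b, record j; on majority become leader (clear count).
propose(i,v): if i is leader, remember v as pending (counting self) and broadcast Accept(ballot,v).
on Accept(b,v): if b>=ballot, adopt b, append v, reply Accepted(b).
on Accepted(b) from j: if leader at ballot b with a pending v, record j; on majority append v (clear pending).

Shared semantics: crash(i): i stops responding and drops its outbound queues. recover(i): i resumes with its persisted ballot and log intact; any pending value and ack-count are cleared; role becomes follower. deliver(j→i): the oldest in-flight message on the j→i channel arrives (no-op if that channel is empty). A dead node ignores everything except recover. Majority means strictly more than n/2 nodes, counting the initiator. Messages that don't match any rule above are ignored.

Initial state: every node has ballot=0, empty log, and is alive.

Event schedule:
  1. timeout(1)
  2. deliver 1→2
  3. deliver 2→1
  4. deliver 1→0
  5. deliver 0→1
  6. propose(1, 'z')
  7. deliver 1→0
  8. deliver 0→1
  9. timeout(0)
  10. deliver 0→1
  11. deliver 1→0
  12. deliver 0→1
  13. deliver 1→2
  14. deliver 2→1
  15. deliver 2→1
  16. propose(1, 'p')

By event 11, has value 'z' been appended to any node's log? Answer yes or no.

e1 timeout(1): 1[cand,b=4,-]
e2 deliver 1→2: 2[foll,b=4,-]
e3 deliver 2→1: 1[lead,b=4,-]
e4 deliver 1→0: 0[foll,b=4,-]
e5 deliver 0→1: ·
e6 propose(1,'z'): ·
e7 deliver 1→0: 0[foll,b=4,z]
e8 deliver 0→1: 1[lead,b=4,z]
e9 timeout(0): 0[cand,b=6,z]
e10 deliver 0→1: 1[foll,b=6,z]
e11 deliver 1→0: 0[lead,b=6,z]

yes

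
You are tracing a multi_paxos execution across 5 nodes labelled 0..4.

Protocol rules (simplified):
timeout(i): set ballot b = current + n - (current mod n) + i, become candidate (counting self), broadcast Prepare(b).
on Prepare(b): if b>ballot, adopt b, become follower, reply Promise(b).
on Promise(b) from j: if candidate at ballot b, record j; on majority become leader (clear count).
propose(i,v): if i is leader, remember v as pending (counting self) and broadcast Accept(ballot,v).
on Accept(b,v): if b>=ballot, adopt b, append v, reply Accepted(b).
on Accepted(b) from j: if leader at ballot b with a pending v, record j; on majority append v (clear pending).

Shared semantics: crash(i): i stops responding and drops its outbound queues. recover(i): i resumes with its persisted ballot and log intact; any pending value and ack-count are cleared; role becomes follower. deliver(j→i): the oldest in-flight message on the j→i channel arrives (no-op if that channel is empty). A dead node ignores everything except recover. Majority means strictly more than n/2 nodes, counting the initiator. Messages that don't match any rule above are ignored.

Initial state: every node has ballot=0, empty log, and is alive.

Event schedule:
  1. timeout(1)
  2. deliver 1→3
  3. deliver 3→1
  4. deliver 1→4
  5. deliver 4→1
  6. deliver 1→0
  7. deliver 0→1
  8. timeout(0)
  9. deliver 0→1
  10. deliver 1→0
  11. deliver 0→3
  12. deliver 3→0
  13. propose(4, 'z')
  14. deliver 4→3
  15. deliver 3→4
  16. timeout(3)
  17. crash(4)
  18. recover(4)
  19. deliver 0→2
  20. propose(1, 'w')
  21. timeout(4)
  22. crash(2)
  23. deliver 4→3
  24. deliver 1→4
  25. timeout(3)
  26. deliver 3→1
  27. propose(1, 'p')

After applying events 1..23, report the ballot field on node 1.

10

e1 timeout(1): 1[cand,b=6,-]
e2 deliver 1→3: 3[foll,b=6,-]
e3 deliver 3→1: ·
e4 deliver 1→4: 4[foll,b=6,-]
e5 deliver 4→1: 1[lead,b=6,-]
e6 deliver 1→0: 0[foll,b=6,-]
e7 deliver 0→1: ·
e8 timeout(0): 0[cand,b=10,-]
e9 deliver 0→1: 1[foll,b=10,-]
e10 deliver 1→0: ·
e11 deliver 0→3: 3[foll,b=10,-]
e12 deliver 3→0: 0[lead,b=10,-]
e13 propose(4,'z'): ·
e14 deliver 4→3: ·
e15 deliver 3→4: ·
e16 timeout(3): 3[cand,b=18,-]
e17 crash(4): 4[✗foll,b=6,-]
e18 recover(4): 4[foll,b=6,-]
e19 deliver 0→2: 2[foll,b=10,-]
e20 propose(1,'w'): ·
e21 timeout(4): 4[cand,b=14,-]
e22 crash(2): 2[✗foll,b=10,-]
e23 deliver 4→3: ·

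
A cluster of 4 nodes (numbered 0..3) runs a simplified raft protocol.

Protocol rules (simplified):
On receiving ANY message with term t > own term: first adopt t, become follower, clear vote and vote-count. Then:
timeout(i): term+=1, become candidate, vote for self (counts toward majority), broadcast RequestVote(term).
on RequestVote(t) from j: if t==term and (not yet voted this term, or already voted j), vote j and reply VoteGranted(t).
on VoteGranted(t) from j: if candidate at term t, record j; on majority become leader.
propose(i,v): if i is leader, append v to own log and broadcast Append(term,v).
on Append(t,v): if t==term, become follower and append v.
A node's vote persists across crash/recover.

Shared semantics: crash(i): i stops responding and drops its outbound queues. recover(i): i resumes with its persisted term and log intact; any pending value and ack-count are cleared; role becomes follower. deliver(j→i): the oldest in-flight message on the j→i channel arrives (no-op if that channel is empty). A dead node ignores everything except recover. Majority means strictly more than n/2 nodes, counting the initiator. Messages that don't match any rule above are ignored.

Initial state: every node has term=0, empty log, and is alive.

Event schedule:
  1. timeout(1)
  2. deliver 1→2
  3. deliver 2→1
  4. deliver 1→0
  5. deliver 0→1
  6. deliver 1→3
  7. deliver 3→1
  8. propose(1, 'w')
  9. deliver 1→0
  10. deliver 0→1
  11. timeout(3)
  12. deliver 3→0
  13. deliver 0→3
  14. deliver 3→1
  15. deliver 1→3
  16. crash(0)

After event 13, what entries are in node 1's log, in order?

w

[1] timeout(1) → N1(cand t1 [-])
[2] deliver 1→2 → N2(foll t1 [-])
[3] deliver 2→1 → ∅
[4] deliver 1→0 → N0(foll t1 [-])
[5] deliver 0→1 → N1(lead t1 [-])
[6] deliver 1→3 → N3(foll t1 [-])
[7] deliver 3→1 → ∅
[8] propose(1,'w') → N1(lead t1 [w])
[9] deliver 1→0 → N0(foll t1 [w])
[10] deliver 0→1 → ∅
[11] timeout(3) → N3(cand t2 [-])
[12] deliver 3→0 → N0(foll t2 [w])
[13] deliver 0→3 → ∅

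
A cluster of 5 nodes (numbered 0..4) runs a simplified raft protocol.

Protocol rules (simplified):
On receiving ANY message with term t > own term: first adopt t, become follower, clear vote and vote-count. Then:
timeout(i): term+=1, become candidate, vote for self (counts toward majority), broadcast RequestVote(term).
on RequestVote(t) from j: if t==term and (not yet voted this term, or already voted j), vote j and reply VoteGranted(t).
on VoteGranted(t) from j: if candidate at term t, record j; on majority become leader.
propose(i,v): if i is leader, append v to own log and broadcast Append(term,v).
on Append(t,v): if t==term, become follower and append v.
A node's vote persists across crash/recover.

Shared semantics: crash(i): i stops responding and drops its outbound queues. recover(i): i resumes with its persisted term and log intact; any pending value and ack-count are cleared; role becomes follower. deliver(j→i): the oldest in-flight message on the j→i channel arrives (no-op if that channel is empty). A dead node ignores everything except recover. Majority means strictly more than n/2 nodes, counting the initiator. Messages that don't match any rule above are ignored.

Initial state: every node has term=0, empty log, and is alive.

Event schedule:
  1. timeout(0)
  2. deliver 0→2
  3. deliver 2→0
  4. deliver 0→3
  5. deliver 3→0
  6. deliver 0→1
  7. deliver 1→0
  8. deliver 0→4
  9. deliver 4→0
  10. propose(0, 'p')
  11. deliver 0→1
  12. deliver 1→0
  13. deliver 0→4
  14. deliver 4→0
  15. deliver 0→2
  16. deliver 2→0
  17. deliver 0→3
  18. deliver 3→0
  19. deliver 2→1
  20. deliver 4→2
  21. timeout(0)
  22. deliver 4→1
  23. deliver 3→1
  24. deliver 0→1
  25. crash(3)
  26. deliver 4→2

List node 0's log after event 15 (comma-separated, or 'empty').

[1] timeout(0) → N0(cand t1 [-])
[2] deliver 0→2 → N2(foll t1 [-])
[3] deliver 2→0 → ∅
[4] deliver 0→3 → N3(foll t1 [-])
[5] deliver 3→0 → N0(lead t1 [-])
[6] deliver 0→1 → N1(foll t1 [-])
[7] deliver 1→0 → ∅
[8] deliver 0→4 → N4(foll t1 [-])
[9] deliver 4→0 → ∅
[10] propose(0,'p') → N0(lead t1 [p])
[11] deliver 0→1 → N1(foll t1 [p])
[12] deliver 1→0 → ∅
[13] deliver 0→4 → N4(foll t1 [p])
[14] deliver 4→0 → ∅
[15] deliver 0→2 → N2(foll t1 [p])

p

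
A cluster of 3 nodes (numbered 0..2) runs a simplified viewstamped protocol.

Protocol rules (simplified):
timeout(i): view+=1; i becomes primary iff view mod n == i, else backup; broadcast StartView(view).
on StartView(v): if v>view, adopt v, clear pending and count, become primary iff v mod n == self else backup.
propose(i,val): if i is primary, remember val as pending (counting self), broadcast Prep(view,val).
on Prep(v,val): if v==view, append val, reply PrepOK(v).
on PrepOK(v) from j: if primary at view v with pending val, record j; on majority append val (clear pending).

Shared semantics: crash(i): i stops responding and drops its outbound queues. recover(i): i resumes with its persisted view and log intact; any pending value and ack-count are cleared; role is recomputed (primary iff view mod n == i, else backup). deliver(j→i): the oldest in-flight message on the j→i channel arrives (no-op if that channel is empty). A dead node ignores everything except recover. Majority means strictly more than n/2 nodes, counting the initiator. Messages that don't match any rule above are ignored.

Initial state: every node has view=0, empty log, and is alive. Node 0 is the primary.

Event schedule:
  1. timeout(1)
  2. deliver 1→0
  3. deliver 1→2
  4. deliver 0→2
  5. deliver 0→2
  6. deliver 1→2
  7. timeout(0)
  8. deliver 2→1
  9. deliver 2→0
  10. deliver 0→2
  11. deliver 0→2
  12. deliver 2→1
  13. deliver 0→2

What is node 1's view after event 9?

1

1. timeout(1):  <1:prim v1 ->
2. deliver 1→0:  <0:back v1 ->
3. deliver 1→2:  <2:back v1 ->
4. deliver 0→2:  nop
5. deliver 0→2:  nop
6. deliver 1→2:  nop
7. timeout(0):  <0:back v2 ->
8. deliver 2→1:  nop
9. deliver 2→0:  nop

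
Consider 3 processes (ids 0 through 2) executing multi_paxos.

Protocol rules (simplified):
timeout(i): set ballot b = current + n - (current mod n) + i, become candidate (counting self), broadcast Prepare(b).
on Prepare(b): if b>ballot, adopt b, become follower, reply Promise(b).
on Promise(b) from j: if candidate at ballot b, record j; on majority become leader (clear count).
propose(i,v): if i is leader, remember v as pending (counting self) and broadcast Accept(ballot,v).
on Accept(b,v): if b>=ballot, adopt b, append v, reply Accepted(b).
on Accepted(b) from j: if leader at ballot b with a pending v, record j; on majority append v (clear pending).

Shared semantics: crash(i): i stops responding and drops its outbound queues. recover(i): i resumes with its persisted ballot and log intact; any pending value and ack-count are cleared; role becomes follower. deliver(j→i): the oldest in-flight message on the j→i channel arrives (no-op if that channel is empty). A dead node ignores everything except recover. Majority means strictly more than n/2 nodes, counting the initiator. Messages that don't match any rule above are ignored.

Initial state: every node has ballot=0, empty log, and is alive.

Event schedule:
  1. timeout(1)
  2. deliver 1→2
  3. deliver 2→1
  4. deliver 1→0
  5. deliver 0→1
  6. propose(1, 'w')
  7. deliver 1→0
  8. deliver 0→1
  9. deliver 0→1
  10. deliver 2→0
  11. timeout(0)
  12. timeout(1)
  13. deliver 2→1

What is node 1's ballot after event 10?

after 1 — timeout(1): n1:cand/b4/[-]
after 2 — deliver 1→2: n2:foll/b4/[-]
after 3 — deliver 2→1: n1:lead/b4/[-]
after 4 — deliver 1→0: n0:foll/b4/[-]
after 5 — deliver 0→1: ·
after 6 — propose(1,'w'): ·
after 7 — deliver 1→0: n0:foll/b4/[w]
after 8 — deliver 0→1: n1:lead/b4/[w]
after 9 — deliver 0→1: ·
after 10 — deliver 2→0: ·

4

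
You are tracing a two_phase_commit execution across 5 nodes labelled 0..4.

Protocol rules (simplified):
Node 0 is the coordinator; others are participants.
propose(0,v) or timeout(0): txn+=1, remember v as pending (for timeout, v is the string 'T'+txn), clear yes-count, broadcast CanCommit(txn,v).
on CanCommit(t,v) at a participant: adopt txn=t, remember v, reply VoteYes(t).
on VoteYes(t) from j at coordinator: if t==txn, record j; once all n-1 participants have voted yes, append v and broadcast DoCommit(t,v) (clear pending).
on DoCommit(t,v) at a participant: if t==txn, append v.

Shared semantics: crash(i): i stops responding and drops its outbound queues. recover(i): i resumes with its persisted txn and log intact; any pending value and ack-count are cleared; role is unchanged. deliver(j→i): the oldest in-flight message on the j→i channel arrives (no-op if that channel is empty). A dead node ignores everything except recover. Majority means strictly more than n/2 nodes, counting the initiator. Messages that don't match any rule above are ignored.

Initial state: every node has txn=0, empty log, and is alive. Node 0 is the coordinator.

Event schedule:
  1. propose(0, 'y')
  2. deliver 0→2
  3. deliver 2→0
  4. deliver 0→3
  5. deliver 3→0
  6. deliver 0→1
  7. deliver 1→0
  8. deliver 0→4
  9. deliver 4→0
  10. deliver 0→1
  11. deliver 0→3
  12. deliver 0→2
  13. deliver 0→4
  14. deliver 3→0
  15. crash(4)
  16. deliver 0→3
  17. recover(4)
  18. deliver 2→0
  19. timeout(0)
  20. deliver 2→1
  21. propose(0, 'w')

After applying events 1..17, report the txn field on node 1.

[1] propose(0,'y') → N0(coor t1 [-])
[2] deliver 0→2 → N2(part t1 [-])
[3] deliver 2→0 → ∅
[4] deliver 0→3 → N3(part t1 [-])
[5] deliver 3→0 → ∅
[6] deliver 0→1 → N1(part t1 [-])
[7] deliver 1→0 → ∅
[8] deliver 0→4 → N4(part t1 [-])
[9] deliver 4→0 → N0(coor t1 [y])
[10] deliver 0→1 → N1(part t1 [y])
[11] deliver 0→3 → N3(part t1 [y])
[12] deliver 0→2 → N2(part t1 [y])
[13] deliver 0→4 → N4(part t1 [y])
[14] deliver 3→0 → ∅
[15] crash(4) → N4(✗part t1 [y])
[16] deliver 0→3 → ∅
[17] recover(4) → N4(part t1 [y])

1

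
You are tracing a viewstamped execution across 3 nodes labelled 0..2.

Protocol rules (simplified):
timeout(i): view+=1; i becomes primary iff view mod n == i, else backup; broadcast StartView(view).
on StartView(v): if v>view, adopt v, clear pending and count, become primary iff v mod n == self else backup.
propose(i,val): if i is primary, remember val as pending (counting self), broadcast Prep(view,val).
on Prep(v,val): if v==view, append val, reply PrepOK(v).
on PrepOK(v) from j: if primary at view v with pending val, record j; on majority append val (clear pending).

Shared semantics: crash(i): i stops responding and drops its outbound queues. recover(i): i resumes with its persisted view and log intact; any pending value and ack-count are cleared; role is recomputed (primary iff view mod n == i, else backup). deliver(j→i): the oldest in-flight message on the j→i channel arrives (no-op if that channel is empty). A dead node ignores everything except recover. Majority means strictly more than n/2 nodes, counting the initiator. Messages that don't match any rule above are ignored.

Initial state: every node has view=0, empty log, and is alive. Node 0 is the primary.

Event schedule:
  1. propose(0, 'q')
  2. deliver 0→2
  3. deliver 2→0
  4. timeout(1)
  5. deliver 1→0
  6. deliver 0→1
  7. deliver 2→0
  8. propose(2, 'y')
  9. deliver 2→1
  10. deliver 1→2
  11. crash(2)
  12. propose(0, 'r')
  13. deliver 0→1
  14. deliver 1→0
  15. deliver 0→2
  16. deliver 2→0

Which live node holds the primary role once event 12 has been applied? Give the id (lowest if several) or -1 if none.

1

[1] propose(0,'q') → ∅
[2] deliver 0→2 → N2(back v0 [q])
[3] deliver 2→0 → N0(prim v0 [q])
[4] timeout(1) → N1(prim v1 [-])
[5] deliver 1→0 → N0(back v1 [q])
[6] deliver 0→1 → ∅
[7] deliver 2→0 → ∅
[8] propose(2,'y') → ∅
[9] deliver 2→1 → ∅
[10] deliver 1→2 → N2(back v1 [q])
[11] crash(2) → N2(✗back v1 [q])
[12] propose(0,'r') → ∅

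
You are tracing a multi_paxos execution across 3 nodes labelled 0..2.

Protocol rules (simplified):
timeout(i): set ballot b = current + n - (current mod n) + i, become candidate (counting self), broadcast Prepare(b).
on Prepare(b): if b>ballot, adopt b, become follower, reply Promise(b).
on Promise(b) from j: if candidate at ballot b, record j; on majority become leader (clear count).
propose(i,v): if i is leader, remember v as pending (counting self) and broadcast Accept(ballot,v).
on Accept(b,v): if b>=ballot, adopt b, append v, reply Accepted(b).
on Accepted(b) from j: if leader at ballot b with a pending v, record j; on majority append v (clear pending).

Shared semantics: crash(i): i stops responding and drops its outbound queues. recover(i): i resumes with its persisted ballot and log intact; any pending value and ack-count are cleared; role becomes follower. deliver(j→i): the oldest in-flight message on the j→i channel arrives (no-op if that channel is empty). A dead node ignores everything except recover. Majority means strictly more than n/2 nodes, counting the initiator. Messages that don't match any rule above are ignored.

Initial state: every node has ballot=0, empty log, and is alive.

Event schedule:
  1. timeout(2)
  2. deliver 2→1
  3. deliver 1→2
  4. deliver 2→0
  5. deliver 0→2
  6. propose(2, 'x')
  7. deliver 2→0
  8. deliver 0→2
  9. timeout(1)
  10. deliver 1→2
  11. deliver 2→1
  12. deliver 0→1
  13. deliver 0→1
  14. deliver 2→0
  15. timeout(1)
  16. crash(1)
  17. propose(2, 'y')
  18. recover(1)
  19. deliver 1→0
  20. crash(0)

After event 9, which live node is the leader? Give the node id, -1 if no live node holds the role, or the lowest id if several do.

step 1 timeout(2): 2={cand,b=5,log=-}
step 2 deliver 2→1: 1={foll,b=5,log=-}
step 3 deliver 1→2: 2={lead,b=5,log=-}
step 4 deliver 2→0: 0={foll,b=5,log=-}
step 5 deliver 0→2: —
step 6 propose(2,'x'): —
step 7 deliver 2→0: 0={foll,b=5,log=x}
step 8 deliver 0→2: 2={lead,b=5,log=x}
step 9 timeout(1): 1={cand,b=7,log=-}

2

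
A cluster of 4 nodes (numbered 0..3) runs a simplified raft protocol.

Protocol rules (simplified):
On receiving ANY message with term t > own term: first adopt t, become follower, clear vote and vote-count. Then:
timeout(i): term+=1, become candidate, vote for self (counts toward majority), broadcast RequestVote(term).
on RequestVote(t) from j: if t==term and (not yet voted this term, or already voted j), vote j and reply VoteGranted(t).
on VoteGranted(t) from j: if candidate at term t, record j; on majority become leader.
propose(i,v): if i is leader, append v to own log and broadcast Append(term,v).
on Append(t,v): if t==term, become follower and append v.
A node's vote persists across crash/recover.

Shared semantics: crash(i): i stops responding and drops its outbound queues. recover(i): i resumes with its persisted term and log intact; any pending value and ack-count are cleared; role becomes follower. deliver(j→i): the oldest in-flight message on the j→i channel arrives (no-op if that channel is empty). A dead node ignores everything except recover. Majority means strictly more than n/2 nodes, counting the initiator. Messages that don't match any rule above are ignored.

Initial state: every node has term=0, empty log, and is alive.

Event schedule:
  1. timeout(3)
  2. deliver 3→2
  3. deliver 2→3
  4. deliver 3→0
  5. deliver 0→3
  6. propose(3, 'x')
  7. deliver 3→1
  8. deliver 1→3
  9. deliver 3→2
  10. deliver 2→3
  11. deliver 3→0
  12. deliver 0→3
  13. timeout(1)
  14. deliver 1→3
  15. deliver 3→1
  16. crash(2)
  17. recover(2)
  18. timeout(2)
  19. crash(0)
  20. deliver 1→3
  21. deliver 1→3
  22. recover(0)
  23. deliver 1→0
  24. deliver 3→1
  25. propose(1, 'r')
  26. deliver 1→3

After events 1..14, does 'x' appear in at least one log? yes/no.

[1] timeout(3) → N3(cand t1 [-])
[2] deliver 3→2 → N2(foll t1 [-])
[3] deliver 2→3 → ∅
[4] deliver 3→0 → N0(foll t1 [-])
[5] deliver 0→3 → N3(lead t1 [-])
[6] propose(3,'x') → N3(lead t1 [x])
[7] deliver 3→1 → N1(foll t1 [-])
[8] deliver 1→3 → ∅
[9] deliver 3→2 → N2(foll t1 [x])
[10] deliver 2→3 → ∅
[11] deliver 3→0 → N0(foll t1 [x])
[12] deliver 0→3 → ∅
[13] timeout(1) → N1(cand t2 [-])
[14] deliver 1→3 → N3(foll t2 [x])

yes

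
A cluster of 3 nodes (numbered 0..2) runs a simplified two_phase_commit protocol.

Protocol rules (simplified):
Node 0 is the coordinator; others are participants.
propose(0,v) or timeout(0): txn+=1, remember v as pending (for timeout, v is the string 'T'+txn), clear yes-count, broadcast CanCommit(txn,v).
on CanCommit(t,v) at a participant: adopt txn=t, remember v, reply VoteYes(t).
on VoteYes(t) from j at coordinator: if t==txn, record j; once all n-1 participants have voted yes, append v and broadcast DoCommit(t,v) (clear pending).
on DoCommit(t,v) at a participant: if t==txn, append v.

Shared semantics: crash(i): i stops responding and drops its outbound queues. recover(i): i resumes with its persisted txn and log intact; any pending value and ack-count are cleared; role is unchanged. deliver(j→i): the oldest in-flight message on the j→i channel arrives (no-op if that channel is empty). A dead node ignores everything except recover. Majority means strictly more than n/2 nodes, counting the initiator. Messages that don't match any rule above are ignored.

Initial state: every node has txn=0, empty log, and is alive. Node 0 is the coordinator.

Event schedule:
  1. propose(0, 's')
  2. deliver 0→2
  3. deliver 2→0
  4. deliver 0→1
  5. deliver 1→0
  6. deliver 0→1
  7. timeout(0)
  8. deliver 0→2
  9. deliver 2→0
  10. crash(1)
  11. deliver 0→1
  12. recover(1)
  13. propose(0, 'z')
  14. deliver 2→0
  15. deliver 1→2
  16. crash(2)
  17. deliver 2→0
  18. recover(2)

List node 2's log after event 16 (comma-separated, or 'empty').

after 1 — propose(0,'s'): n0:coor/t1/[-]
after 2 — deliver 0→2: n2:part/t1/[-]
after 3 — deliver 2→0: ·
after 4 — deliver 0→1: n1:part/t1/[-]
after 5 — deliver 1→0: n0:coor/t1/[s]
after 6 — deliver 0→1: n1:part/t1/[s]
after 7 — timeout(0): n0:coor/t2/[s]
after 8 — deliver 0→2: n2:part/t1/[s]
after 9 — deliver 2→0: ·
after 10 — crash(1): n1:✗part/t1/[s]
after 11 — deliver 0→1: ·
after 12 — recover(1): n1:part/t1/[s]
after 13 — propose(0,'z'): n0:coor/t3/[s]
after 14 — deliver 2→0: ·
after 15 — deliver 1→2: ·
after 16 — crash(2): n2:✗part/t1/[s]

s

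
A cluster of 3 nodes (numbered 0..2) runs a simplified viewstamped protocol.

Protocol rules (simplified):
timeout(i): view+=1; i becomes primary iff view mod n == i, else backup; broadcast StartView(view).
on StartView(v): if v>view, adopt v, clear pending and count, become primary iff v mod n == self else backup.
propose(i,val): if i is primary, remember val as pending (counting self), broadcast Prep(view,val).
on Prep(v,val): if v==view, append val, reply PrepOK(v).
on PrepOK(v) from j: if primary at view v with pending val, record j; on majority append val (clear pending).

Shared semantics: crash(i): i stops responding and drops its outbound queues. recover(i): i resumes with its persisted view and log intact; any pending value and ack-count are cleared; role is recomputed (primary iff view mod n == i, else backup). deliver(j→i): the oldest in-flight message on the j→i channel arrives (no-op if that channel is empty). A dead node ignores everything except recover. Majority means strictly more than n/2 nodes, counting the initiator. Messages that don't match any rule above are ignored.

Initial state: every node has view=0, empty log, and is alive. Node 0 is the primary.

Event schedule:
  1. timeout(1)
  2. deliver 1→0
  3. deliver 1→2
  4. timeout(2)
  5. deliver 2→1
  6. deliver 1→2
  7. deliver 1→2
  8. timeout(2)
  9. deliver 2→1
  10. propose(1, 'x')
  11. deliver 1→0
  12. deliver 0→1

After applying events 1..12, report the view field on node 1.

3

[1] timeout(1) → N1(prim v1 [-])
[2] deliver 1→0 → N0(back v1 [-])
[3] deliver 1→2 → N2(back v1 [-])
[4] timeout(2) → N2(prim v2 [-])
[5] deliver 2→1 → N1(back v2 [-])
[6] deliver 1→2 → ∅
[7] deliver 1→2 → ∅
[8] timeout(2) → N2(back v3 [-])
[9] deliver 2→1 → N1(back v3 [-])
[10] propose(1,'x') → ∅
[11] deliver 1→0 → ∅
[12] deliver 0→1 → ∅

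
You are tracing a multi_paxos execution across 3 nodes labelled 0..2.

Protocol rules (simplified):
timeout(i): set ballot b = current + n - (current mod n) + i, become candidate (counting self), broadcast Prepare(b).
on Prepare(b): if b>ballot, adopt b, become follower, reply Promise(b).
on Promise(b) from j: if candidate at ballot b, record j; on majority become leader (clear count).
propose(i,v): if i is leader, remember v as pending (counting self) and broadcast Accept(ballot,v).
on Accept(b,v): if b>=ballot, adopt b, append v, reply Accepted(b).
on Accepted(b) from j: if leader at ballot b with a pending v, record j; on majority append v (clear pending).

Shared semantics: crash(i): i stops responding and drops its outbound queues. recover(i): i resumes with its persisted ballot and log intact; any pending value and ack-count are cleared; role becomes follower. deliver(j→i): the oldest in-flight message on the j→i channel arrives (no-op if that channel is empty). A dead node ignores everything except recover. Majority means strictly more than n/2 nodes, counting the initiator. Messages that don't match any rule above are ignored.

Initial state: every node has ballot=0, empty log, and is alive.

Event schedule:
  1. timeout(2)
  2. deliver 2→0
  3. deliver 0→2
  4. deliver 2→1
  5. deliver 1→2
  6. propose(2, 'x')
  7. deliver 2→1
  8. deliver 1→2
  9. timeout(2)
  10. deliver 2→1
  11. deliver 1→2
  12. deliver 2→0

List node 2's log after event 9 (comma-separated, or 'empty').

1. timeout(2):  <2:cand b5 ->
2. deliver 2→0:  <0:foll b5 ->
3. deliver 0→2:  <2:lead b5 ->
4. deliver 2→1:  <1:foll b5 ->
5. deliver 1→2:  nop
6. propose(2,'x'):  nop
7. deliver 2→1:  <1:foll b5 x>
8. deliver 1→2:  <2:lead b5 x>
9. timeout(2):  <2:cand b8 x>

x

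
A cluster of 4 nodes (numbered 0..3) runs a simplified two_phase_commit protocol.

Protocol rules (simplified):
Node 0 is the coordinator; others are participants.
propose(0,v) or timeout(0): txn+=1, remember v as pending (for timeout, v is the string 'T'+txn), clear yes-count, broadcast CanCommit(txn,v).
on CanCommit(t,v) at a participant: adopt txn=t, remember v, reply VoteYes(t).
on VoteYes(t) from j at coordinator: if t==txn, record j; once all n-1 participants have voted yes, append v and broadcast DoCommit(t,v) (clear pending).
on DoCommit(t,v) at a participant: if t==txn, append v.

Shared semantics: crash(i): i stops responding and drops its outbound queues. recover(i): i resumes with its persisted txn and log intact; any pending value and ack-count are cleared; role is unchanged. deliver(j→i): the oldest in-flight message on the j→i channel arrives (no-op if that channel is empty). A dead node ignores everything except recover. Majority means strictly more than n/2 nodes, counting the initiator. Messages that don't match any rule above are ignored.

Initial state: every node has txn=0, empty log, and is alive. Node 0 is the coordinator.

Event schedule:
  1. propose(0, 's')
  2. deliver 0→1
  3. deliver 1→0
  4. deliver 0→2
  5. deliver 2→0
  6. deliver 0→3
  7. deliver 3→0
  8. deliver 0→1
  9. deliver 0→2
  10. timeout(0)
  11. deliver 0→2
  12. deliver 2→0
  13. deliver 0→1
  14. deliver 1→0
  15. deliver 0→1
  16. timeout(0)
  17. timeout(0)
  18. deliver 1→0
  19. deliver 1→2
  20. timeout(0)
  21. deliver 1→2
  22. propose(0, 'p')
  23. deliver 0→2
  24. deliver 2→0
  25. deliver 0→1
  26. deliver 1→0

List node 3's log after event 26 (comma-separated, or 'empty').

empty

after 1 — propose(0,'s'): n0:coor/t1/[-]
after 2 — deliver 0→1: n1:part/t1/[-]
after 3 — deliver 1→0: ·
after 4 — deliver 0→2: n2:part/t1/[-]
after 5 — deliver 2→0: ·
after 6 — deliver 0→3: n3:part/t1/[-]
after 7 — deliver 3→0: n0:coor/t1/[s]
after 8 — deliver 0→1: n1:part/t1/[s]
after 9 — deliver 0→2: n2:part/t1/[s]
after 10 — timeout(0): n0:coor/t2/[s]
after 11 — deliver 0→2: n2:part/t2/[s]
after 12 — deliver 2→0: ·
after 13 — deliver 0→1: n1:part/t2/[s]
after 14 — deliver 1→0: ·
after 15 — deliver 0→1: ·
after 16 — timeout(0): n0:coor/t3/[s]
after 17 — timeout(0): n0:coor/t4/[s]
after 18 — deliver 1→0: ·
after 19 — deliver 1→2: ·
after 20 — timeout(0): n0:coor/t5/[s]
after 21 — deliver 1→2: ·
after 22 — propose(0,'p'): n0:coor/t6/[s]
after 23 — deliver 0→2: n2:part/t3/[s]
after 24 — deliver 2→0: ·
after 25 — deliver 0→1: n1:part/t3/[s]
after 26 — deliver 1→0: ·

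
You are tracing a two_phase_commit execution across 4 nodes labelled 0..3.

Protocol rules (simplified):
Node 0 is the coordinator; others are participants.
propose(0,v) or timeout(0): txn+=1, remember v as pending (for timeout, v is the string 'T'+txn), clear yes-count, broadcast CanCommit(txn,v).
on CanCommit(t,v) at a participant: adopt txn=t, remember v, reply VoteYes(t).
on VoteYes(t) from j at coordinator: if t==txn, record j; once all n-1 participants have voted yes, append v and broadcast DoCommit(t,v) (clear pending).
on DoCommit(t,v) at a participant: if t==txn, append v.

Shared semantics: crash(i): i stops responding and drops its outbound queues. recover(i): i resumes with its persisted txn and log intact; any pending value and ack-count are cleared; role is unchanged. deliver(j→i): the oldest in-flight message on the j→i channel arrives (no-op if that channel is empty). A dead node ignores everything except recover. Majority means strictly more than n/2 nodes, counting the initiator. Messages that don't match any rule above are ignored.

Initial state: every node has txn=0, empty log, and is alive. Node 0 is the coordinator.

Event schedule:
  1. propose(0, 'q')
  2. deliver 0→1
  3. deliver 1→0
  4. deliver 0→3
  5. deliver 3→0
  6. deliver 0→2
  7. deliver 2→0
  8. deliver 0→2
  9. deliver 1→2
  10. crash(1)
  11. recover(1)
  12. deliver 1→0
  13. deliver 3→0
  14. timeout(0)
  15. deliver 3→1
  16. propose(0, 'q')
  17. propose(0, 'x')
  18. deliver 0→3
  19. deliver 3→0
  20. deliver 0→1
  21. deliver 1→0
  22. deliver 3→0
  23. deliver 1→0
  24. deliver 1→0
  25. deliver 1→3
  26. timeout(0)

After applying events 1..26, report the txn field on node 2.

after 1 — propose(0,'q'): n0:coor/t1/[-]
after 2 — deliver 0→1: n1:part/t1/[-]
after 3 — deliver 1→0: ·
after 4 — deliver 0→3: n3:part/t1/[-]
after 5 — deliver 3→0: ·
after 6 — deliver 0→2: n2:part/t1/[-]
after 7 — deliver 2→0: n0:coor/t1/[q]
after 8 — deliver 0→2: n2:part/t1/[q]
after 9 — deliver 1→2: ·
after 10 — crash(1): n1:✗part/t1/[-]
after 11 — recover(1): n1:part/t1/[-]
after 12 — deliver 1→0: ·
after 13 — deliver 3→0: ·
after 14 — timeout(0): n0:coor/t2/[q]
after 15 — deliver 3→1: ·
after 16 — propose(0,'q'): n0:coor/t3/[q]
after 17 — propose(0,'x'): n0:coor/t4/[q]
after 18 — deliver 0→3: n3:part/t1/[q]
after 19 — deliver 3→0: ·
after 20 — deliver 0→1: n1:part/t1/[q]
after 21 — deliver 1→0: ·
after 22 — deliver 3→0: ·
after 23 — deliver 1→0: ·
after 24 — deliver 1→0: ·
after 25 — deliver 1→3: ·
after 26 — timeout(0): n0:coor/t5/[q]

1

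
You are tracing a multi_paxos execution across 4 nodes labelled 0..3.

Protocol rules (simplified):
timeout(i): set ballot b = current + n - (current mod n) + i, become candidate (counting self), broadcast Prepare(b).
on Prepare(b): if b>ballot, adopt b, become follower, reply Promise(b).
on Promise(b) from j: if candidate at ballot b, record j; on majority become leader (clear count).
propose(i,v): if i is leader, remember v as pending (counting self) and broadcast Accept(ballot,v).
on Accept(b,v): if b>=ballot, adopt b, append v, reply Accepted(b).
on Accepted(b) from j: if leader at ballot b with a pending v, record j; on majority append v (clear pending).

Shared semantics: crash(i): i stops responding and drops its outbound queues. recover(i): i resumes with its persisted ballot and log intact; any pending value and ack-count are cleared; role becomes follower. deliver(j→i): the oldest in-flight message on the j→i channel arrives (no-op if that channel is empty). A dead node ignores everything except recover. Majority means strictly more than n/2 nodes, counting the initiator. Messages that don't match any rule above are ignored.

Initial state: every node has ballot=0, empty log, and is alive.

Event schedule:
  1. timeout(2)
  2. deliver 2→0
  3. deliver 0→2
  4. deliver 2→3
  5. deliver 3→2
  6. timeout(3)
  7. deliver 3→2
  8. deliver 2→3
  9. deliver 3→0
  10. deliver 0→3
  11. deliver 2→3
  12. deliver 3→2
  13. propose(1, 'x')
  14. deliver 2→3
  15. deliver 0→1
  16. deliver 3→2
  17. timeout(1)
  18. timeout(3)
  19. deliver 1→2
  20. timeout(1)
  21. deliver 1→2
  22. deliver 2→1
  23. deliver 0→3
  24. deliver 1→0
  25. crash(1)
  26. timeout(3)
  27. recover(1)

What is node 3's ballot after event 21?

e1 timeout(2): 2[cand,b=6,-]
e2 deliver 2→0: 0[foll,b=6,-]
e3 deliver 0→2: ·
e4 deliver 2→3: 3[foll,b=6,-]
e5 deliver 3→2: 2[lead,b=6,-]
e6 timeout(3): 3[cand,b=11,-]
e7 deliver 3→2: 2[foll,b=11,-]
e8 deliver 2→3: ·
e9 deliver 3→0: 0[foll,b=11,-]
e10 deliver 0→3: 3[lead,b=11,-]
e11 deliver 2→3: ·
e12 deliver 3→2: ·
e13 propose(1,'x'): ·
e14 deliver 2→3: ·
e15 deliver 0→1: ·
e16 deliver 3→2: ·
e17 timeout(1): 1[cand,b=5,-]
e18 timeout(3): 3[cand,b=15,-]
e19 deliver 1→2: ·
e20 timeout(1): 1[cand,b=9,-]
e21 deliver 1→2: ·

15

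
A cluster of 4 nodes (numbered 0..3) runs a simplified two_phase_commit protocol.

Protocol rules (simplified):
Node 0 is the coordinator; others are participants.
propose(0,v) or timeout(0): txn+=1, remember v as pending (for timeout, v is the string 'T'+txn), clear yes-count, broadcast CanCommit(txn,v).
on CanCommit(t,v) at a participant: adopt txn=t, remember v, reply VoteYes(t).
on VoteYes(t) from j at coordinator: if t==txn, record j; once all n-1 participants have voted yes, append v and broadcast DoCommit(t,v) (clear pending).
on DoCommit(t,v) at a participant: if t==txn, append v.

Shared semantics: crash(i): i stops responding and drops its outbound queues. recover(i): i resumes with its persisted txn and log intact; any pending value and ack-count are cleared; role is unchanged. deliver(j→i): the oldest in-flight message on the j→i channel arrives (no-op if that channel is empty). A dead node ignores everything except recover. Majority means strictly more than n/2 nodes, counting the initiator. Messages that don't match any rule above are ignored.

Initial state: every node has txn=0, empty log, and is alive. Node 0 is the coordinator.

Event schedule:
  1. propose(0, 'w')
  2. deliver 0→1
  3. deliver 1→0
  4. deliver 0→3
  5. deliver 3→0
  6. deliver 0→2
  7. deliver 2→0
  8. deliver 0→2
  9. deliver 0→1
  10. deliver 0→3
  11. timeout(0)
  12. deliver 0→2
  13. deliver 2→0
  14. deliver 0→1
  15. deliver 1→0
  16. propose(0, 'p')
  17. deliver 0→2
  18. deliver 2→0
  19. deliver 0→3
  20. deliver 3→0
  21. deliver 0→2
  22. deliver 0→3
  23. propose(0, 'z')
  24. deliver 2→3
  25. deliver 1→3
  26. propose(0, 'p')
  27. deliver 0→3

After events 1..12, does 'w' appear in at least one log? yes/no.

1. propose(0,'w'):  <0:coor t1 ->
2. deliver 0→1:  <1:part t1 ->
3. deliver 1→0:  nop
4. deliver 0→3:  <3:part t1 ->
5. deliver 3→0:  nop
6. deliver 0→2:  <2:part t1 ->
7. deliver 2→0:  <0:coor t1 w>
8. deliver 0→2:  <2:part t1 w>
9. deliver 0→1:  <1:part t1 w>
10. deliver 0→3:  <3:part t1 w>
11. timeout(0):  <0:coor t2 w>
12. deliver 0→2:  <2:part t2 w>

yes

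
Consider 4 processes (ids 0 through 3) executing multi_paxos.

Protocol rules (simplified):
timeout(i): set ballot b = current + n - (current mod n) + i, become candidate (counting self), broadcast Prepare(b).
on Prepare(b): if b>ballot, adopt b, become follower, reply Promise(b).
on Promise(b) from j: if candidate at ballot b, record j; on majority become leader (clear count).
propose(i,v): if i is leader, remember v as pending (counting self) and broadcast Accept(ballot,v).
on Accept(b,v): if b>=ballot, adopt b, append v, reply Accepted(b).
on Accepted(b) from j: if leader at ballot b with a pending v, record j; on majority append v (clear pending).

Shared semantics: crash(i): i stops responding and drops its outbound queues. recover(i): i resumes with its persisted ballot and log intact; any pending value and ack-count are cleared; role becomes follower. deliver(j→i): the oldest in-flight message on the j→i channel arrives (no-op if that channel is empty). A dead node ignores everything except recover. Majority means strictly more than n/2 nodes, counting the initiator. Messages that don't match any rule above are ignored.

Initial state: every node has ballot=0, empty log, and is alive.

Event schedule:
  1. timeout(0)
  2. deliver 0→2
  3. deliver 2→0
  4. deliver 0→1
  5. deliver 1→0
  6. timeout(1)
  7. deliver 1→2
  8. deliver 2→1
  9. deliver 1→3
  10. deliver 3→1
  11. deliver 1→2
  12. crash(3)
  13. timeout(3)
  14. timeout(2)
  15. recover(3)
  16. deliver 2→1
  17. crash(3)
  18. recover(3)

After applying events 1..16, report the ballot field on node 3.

1. timeout(0):  <0:cand b4 ->
2. deliver 0→2:  <2:foll b4 ->
3. deliver 2→0:  nop
4. deliver 0→1:  <1:foll b4 ->
5. deliver 1→0:  <0:lead b4 ->
6. timeout(1):  <1:cand b9 ->
7. deliver 1→2:  <2:foll b9 ->
8. deliver 2→1:  nop
9. deliver 1→3:  <3:foll b9 ->
10. deliver 3→1:  <1:lead b9 ->
11. deliver 1→2:  nop
12. crash(3):  <3:✗foll b9 ->
13. timeout(3):  nop
14. timeout(2):  <2:cand b14 ->
15. recover(3):  <3:foll b9 ->
16. deliver 2→1:  <1:foll b14 ->

9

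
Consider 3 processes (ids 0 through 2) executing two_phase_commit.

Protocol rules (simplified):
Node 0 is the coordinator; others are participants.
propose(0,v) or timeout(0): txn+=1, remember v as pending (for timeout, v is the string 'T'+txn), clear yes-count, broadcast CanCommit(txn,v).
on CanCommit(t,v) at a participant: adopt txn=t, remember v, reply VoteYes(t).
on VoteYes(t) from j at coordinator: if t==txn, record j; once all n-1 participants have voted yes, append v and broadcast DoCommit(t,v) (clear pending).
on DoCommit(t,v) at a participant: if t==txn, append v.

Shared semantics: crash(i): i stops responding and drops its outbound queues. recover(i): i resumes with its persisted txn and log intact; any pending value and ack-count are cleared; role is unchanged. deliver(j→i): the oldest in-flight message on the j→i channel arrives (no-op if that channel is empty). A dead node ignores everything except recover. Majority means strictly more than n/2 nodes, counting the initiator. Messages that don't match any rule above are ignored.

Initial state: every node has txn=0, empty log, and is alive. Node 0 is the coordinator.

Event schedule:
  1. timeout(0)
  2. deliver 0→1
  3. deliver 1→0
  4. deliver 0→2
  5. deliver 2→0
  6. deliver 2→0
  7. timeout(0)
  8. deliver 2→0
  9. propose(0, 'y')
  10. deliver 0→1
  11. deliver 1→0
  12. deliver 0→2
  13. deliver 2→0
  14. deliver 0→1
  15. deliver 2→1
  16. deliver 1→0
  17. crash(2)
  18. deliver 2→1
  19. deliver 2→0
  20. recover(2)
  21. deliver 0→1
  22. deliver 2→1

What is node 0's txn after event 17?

3

after 1 — timeout(0): n0:coor/t1/[-]
after 2 — deliver 0→1: n1:part/t1/[-]
after 3 — deliver 1→0: ·
after 4 — deliver 0→2: n2:part/t1/[-]
after 5 — deliver 2→0: n0:coor/t1/[T1]
after 6 — deliver 2→0: ·
after 7 — timeout(0): n0:coor/t2/[T1]
after 8 — deliver 2→0: ·
after 9 — propose(0,'y'): n0:coor/t3/[T1]
after 10 — deliver 0→1: n1:part/t1/[T1]
after 11 — deliver 1→0: ·
after 12 — deliver 0→2: n2:part/t1/[T1]
after 13 — deliver 2→0: ·
after 14 — deliver 0→1: n1:part/t2/[T1]
after 15 — deliver 2→1: ·
after 16 — deliver 1→0: ·
after 17 — crash(2): n2:✗part/t1/[T1]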